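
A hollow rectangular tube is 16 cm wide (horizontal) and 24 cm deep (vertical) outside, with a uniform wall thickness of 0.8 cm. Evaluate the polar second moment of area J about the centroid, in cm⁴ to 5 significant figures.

Decompose the section into non-overlapping parts with the origin at the bottom-left of its bounding rectangle.
Outer rectangle: 16 × 24, A = 384 cm², y = 12 cm, Ī = 18 432 cm⁴.
Inner void (subtracted): 14.4 × 22.4, A = 322.56 cm², y = 12 cm, Ī = 13487.31 cm⁴.
By symmetry the centroid is at mid-height, ȳ = 12 cm.
All pieces are centred on the centroidal x-axis, so I = ΣĪ (holes subtracted) = 4944.691 cm⁴.
Repeating about the centroidal y-axis gives I_y = 2618.163 cm⁴.
Polar second moment: J = I_x + I_y = 7562.854 cm⁴.

J ≈ 7562.9 cm⁴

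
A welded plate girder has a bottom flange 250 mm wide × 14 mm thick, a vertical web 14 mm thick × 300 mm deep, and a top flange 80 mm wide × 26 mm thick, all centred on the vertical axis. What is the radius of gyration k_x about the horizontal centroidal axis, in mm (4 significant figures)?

Break the section into simple shapes (no overlaps), measuring from the bottom-left corner of the bounding box.
Bottom plate: 250 × 14, A = 3 500 mm², y = 7 mm, Ī = 57166.7 mm⁴.
Web plate: 14 × 300, A = 4 200 mm², y = 164 mm, Ī = 31 500 000 mm⁴.
Top plate: 80 × 26, A = 2 080 mm², y = 327 mm, Ī = 117 173 mm⁴.
Centroid: ȳ = ΣA·y / ΣA = 142.481 mm.
Transfer each piece to the horizontal centroidal axis using Ī + A·d² with d = y − 142.481:
  bottom plate: d = -135.481 mm → contributes +64 299 616 mm⁴
  web plate: d = 21.5194 mm → contributes +33 444 960 mm⁴
  top plate: d = 184.519 mm → contributes +70 935 805 mm⁴
Total I = 168 680 381 mm⁴.
Radius of gyration: k = √(I/A) = √(168 680 381 / 9 780) = 131.33 mm.

k_x ≈ 131.3 mm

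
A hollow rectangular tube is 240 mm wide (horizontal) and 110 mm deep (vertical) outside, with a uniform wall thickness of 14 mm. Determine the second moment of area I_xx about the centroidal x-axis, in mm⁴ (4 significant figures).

Break the section into simple shapes (no overlaps), measuring from the bottom-left corner of the bounding box.
Outer rectangle: 240 × 110, A = 26 400 mm², y = 55 mm, Ī = 26 620 000 mm⁴.
Inner void (subtracted): 212 × 82, A = 17 384 mm², y = 55 mm, Ī = 9 740 835 mm⁴.
By symmetry the centroid is at mid-height, ȳ = 55 mm.
All pieces are centred on the centroidal x-axis, so I = ΣĪ (holes subtracted) = 16 879 165 mm⁴.

I_xx ≈ 1.688 × 10⁷ mm⁴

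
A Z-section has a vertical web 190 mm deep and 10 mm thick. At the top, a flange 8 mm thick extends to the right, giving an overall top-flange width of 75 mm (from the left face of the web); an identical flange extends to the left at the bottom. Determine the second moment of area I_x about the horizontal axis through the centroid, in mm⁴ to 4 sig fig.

I_x ≈ 1.433 × 10⁷ mm⁴

Treat the section as a set of non-overlapping primitives; coordinates are from the bounding-box lower-left.
Web: 10 × 190, A = 1 900 mm², y = 95 mm, Ī = 5 715 833 mm⁴.
Top flange (beyond web): 65 × 8, A = 520 mm², y = 186 mm, Ī = 2773.33 mm⁴.
Bottom flange (beyond web): 65 × 8, A = 520 mm², y = 4 mm, Ī = 2773.33 mm⁴.
Centroid: ȳ = ΣA·y / ΣA = 95 mm.
Transfer each piece to the horizontal axis through the centroid using Ī + A·d² with d = y − 95:
  web: d = 0 mm → contributes +5 715 833 mm⁴
  top flange (beyond web): d = 91 mm → contributes +4 308 893 mm⁴
  bottom flange (beyond web): d = -91 mm → contributes +4 308 893 mm⁴
Total I = 14 333 620 mm⁴.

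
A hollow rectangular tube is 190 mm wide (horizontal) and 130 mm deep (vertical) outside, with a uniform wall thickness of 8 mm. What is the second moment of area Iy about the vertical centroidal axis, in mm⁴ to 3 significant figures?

Iy ≈ 2.43 × 10⁷ mm⁴

Split into non-overlapping primitives; take the origin at the lower-left of the bounding box.
Outer rectangle: 190 × 130, A = 24 700 mm², x = 95 mm, Ī = 74 305 833 mm⁴.
Inner void (subtracted): 174 × 114, A = 19 836 mm², x = 95 mm, Ī = 50 046 228 mm⁴.
By symmetry the centroid is at mid-width, x̄ = 95 mm.
All pieces are centred on the vertical centroidal axis, so I = ΣĪ (holes subtracted) = 24 259 605 mm⁴.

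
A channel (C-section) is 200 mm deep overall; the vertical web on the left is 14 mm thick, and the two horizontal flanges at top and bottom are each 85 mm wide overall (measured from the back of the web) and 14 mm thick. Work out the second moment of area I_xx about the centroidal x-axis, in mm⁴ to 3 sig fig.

I_xx ≈ 2.66 × 10⁷ mm⁴

Split into non-overlapping primitives; take the origin at the lower-left of the bounding box.
Web: 14 × 200, A = 2 800 mm², y = 100 mm, Ī = 9 333 333 mm⁴.
Top flange (beyond web): 71 × 14, A = 994 mm², y = 193 mm, Ī = 16 235 mm⁴.
Bottom flange (beyond web): 71 × 14, A = 994 mm², y = 7 mm, Ī = 16 235 mm⁴.
By symmetry the centroid is at mid-height, ȳ = 100 mm.
Transfer each piece to the centroidal x-axis using Ī + A·d² with d = y − 100:
  web: d = 0 mm → contributes +9 333 333 mm⁴
  top flange (beyond web): d = 93 mm → contributes +8 613 341 mm⁴
  bottom flange (beyond web): d = -93 mm → contributes +8 613 341 mm⁴
Total I = 26 560 016 mm⁴.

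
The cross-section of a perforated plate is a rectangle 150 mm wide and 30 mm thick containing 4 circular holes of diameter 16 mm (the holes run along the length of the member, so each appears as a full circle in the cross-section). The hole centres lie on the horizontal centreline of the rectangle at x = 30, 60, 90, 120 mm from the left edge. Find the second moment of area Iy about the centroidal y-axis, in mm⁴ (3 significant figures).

Iy ≈ 7.52 × 10⁶ mm⁴

Treat the section as a set of non-overlapping primitives; coordinates are from the bounding-box lower-left.
Plate: 150 × 30, A = 4 500 mm², x = 75 mm, Ī = 8 437 500 mm⁴.
Hole 1 (subtracted): ⌀16, A = 201.06 mm², x = 30 mm, Ī = 3 217 mm⁴.
Hole 2 (subtracted): ⌀16, A = 201.06 mm², x = 60 mm, Ī = 3 217 mm⁴.
Hole 3 (subtracted): ⌀16, A = 201.06 mm², x = 90 mm, Ī = 3 217 mm⁴.
Hole 4 (subtracted): ⌀16, A = 201.06 mm², x = 120 mm, Ī = 3 217 mm⁴.
By symmetry the centroid is at mid-width, x̄ = 75 mm.
Transfer each piece to the centroidal y-axis using Ī + A·d² with d = x − 75:
  plate: d = 0 mm → contributes +8 437 500 mm⁴
  hole 1: d = -45 mm → contributes −410 367 mm⁴
  hole 2: d = -15 mm → contributes −48 456 mm⁴
  hole 3: d = 15 mm → contributes −48 456 mm⁴
  hole 4: d = 45 mm → contributes −410 367 mm⁴
Total I = 7 519 853 mm⁴.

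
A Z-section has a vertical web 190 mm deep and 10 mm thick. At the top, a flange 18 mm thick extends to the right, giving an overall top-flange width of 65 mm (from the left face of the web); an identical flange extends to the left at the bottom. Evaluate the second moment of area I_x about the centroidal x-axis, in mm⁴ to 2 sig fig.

I_x ≈ 2.0 × 10⁷ mm⁴

Break the section into simple shapes (no overlaps), measuring from the bottom-left corner of the bounding box.
Web: 10 × 190, A = 1 900 mm², y = 95 mm, Ī = 5 715 833 mm⁴.
Top flange (beyond web): 55 × 18, A = 990 mm², y = 181 mm, Ī = 26 730 mm⁴.
Bottom flange (beyond web): 55 × 18, A = 990 mm², y = 9 mm, Ī = 26 730 mm⁴.
Centroid: ȳ = ΣA·y / ΣA = 95 mm.
Transfer each piece to the centroidal x-axis using Ī + A·d² with d = y − 95:
  web: d = 0 mm → contributes +5 715 833 mm⁴
  top flange (beyond web): d = 86 mm → contributes +7 348 770 mm⁴
  bottom flange (beyond web): d = -86 mm → contributes +7 348 770 mm⁴
Total I = 20 413 373 mm⁴.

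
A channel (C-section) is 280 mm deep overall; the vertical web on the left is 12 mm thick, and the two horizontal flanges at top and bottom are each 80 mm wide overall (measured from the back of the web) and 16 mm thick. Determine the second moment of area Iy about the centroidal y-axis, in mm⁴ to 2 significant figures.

Iy ≈ 3.0 × 10⁶ mm⁴

Decompose the section into non-overlapping parts with the origin at the bottom-left of its bounding rectangle.
Web: 12 × 280, A = 3 360 mm², x = 6 mm, Ī = 40 320 mm⁴.
Top flange (beyond web): 68 × 16, A = 1 088 mm², x = 46 mm, Ī = 419 243 mm⁴.
Bottom flange (beyond web): 68 × 16, A = 1 088 mm², x = 46 mm, Ī = 419 243 mm⁴.
Centroid: x̄ = ΣA·x / ΣA = 21.72 mm.
Transfer each piece to the centroidal y-axis using Ī + A·d² with d = x − 21.72:
  web: d = -15.72 mm → contributes +870 907 mm⁴
  top flange (beyond web): d = 24.28 mm → contributes +1 060 504 mm⁴
  bottom flange (beyond web): d = 24.28 mm → contributes +1 060 504 mm⁴
Total I = 2 991 915 mm⁴.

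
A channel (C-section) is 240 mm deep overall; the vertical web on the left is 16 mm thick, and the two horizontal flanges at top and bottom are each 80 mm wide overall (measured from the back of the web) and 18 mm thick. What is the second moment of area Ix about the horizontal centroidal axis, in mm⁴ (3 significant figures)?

Ix ≈ 4.69 × 10⁷ mm⁴

Treat the section as a set of non-overlapping primitives; coordinates are from the bounding-box lower-left.
Web: 16 × 240, A = 3 840 mm², y = 120 mm, Ī = 18 432 000 mm⁴.
Top flange (beyond web): 64 × 18, A = 1 152 mm², y = 231 mm, Ī = 31 104 mm⁴.
Bottom flange (beyond web): 64 × 18, A = 1 152 mm², y = 9 mm, Ī = 31 104 mm⁴.
By symmetry the centroid is at mid-height, ȳ = 120 mm.
Transfer each piece to the horizontal centroidal axis using Ī + A·d² with d = y − 120:
  web: d = 0 mm → contributes +18 432 000 mm⁴
  top flange (beyond web): d = 111 mm → contributes +14 224 896 mm⁴
  bottom flange (beyond web): d = -111 mm → contributes +14 224 896 mm⁴
Total I = 46 881 792 mm⁴.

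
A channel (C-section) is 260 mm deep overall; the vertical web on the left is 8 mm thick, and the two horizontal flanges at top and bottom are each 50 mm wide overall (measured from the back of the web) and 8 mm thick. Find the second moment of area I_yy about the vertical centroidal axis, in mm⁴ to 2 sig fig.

I_yy ≈ 4.3 × 10⁵ mm⁴

Split into non-overlapping primitives; take the origin at the lower-left of the bounding box.
Web: 8 × 260, A = 2 080 mm², x = 4 mm, Ī = 11 093 mm⁴.
Top flange (beyond web): 42 × 8, A = 336 mm², x = 29 mm, Ī = 49 392 mm⁴.
Bottom flange (beyond web): 42 × 8, A = 336 mm², x = 29 mm, Ī = 49 392 mm⁴.
Centroid: x̄ = ΣA·x / ΣA = 10.1 mm.
Transfer each piece to the vertical centroidal axis using Ī + A·d² with d = x − 10.1:
  web: d = -6.105 mm → contributes +88 608 mm⁴
  top flange (beyond web): d = 18.9 mm → contributes +169 355 mm⁴
  bottom flange (beyond web): d = 18.9 mm → contributes +169 355 mm⁴
Total I = 427 319 mm⁴.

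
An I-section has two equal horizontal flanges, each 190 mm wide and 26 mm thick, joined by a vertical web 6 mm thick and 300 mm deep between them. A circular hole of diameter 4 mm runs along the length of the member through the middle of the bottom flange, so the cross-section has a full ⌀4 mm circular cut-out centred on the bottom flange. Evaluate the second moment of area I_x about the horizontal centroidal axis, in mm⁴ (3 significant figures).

I_x ≈ 2.76 × 10⁸ mm⁴

Split into non-overlapping primitives; take the origin at the lower-left of the bounding box.
Bottom flange: 190 × 26, A = 4 940 mm², y = 13 mm, Ī = 278 287 mm⁴.
Web: 6 × 300, A = 1 800 mm², y = 176 mm, Ī = 13 500 000 mm⁴.
Top flange: 190 × 26, A = 4 940 mm², y = 339 mm, Ī = 278 287 mm⁴.
Hole (subtracted): ⌀4, A = 12.566 mm², y = 13 mm, Ī = 12.566 mm⁴.
Centroid: ȳ = ΣA·y / ΣA = 176.18 mm.
Transfer each piece to the horizontal centroidal axis using Ī + A·d² with d = y − 176.18:
  bottom flange: d = -163.18 mm → contributes +131 812 026 mm⁴
  web: d = -0.17556 mm → contributes +13 500 055 mm⁴
  top flange: d = 162.82 mm → contributes +131 246 572 mm⁴
  hole: d = -163.18 mm → contributes −334 608 mm⁴
Total I = 276 224 045 mm⁴.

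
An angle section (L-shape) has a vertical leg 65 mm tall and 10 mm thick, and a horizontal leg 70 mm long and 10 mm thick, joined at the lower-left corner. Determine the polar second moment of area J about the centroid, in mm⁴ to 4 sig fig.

J ≈ 1.037 × 10⁶ mm⁴

Treat the section as a set of non-overlapping primitives; coordinates are from the bounding-box lower-left.
Vertical leg: 10 × 65, A = 650 mm², y = 32.5 mm, Ī = 228 854 mm⁴.
Horizontal leg (remainder): 60 × 10, A = 600 mm², y = 5 mm, Ī = 5 000 mm⁴.
Centroid: ȳ = ΣA·y / ΣA = 19.3 mm.
Transfer each piece to the centroidal x-axis using Ī + A·d² with d = y − 19.3:
  vertical leg: d = 13.2 mm → contributes +342 110 mm⁴
  horizontal leg (remainder): d = -14.3 mm → contributes +127 694 mm⁴
Total I = 469 804 mm⁴.
For the y-axis: x̄ = 21.8 mm.
Repeating about the centroidal y-axis gives I_y = 567 617 mm⁴.
Polar second moment: J = I_x + I_y = 1 037 421 mm⁴.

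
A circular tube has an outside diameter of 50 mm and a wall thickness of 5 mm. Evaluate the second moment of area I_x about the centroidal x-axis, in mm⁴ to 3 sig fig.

I_x ≈ 1.81 × 10⁵ mm⁴

Split into non-overlapping primitives; take the origin at the lower-left of the bounding box.
Outer circle: ⌀50, A = 1963.5 mm², y = 25 mm, Ī = 306 796 mm⁴.
Bore (subtracted): ⌀40, A = 1256.6 mm², y = 25 mm, Ī = 125 664 mm⁴.
By symmetry the centroid is at mid-height, ȳ = 25 mm.
All pieces are centred on the centroidal x-axis, so I = ΣĪ (holes subtracted) = 181 132 mm⁴.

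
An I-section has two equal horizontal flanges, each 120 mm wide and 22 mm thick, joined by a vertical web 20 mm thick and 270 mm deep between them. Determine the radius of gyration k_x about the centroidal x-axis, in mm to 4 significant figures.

k_x ≈ 116.7 mm

Break the section into simple shapes (no overlaps), measuring from the bottom-left corner of the bounding box.
Bottom flange: 120 × 22, A = 2 640 mm², y = 11 mm, Ī = 106 480 mm⁴.
Web: 20 × 270, A = 5 400 mm², y = 157 mm, Ī = 32 805 000 mm⁴.
Top flange: 120 × 22, A = 2 640 mm², y = 303 mm, Ī = 106 480 mm⁴.
By symmetry the centroid is at mid-height, ȳ = 157 mm.
Transfer each piece to the centroidal x-axis using Ī + A·d² with d = y − 157:
  bottom flange: d = -146 mm → contributes +56 380 720 mm⁴
  web: d = 0 mm → contributes +32 805 000 mm⁴
  top flange: d = 146 mm → contributes +56 380 720 mm⁴
Total I = 145 566 440 mm⁴.
Radius of gyration: k = √(I/A) = √(145 566 440 / 10 680) = 116.747 mm.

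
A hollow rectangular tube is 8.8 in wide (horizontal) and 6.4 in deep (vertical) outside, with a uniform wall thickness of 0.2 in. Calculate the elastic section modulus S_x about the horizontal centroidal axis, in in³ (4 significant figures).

S_x ≈ 12.82 in³

Decompose the section into non-overlapping parts with the origin at the bottom-left of its bounding rectangle.
Outer rectangle: 8.8 × 6.4, A = 56.32 in², y = 3.2 in, Ī = 192.239 in⁴.
Inner void (subtracted): 8.4 × 6, A = 50.4 in², y = 3.2 in, Ī = 151.2 in⁴.
By symmetry the centroid is at mid-height, ȳ = 3.2 in.
All pieces are centred on the horizontal centroidal axis, so I = ΣĪ (holes subtracted) = 41.0389 in⁴.
Extreme fibre distance c = 3.2 in; S = I/c = 12.8247 in³.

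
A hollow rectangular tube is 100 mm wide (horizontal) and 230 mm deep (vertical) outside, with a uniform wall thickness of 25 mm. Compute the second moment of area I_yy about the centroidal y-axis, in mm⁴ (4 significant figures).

I_yy ≈ 1.729 × 10⁷ mm⁴

Split into non-overlapping primitives; take the origin at the lower-left of the bounding box.
Outer rectangle: 100 × 230, A = 23 000 mm², x = 50 mm, Ī = 19 166 667 mm⁴.
Inner void (subtracted): 50 × 180, A = 9 000 mm², x = 50 mm, Ī = 1 875 000 mm⁴.
By symmetry the centroid is at mid-width, x̄ = 50 mm.
All pieces are centred on the centroidal y-axis, so I = ΣĪ (holes subtracted) = 17 291 667 mm⁴.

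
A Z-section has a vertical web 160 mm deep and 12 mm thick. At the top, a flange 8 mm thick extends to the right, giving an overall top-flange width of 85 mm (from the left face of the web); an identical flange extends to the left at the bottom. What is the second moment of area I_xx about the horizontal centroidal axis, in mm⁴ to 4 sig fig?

I_xx ≈ 1.085 × 10⁷ mm⁴

Break the section into simple shapes (no overlaps), measuring from the bottom-left corner of the bounding box.
Web: 12 × 160, A = 1 920 mm², y = 80 mm, Ī = 4 096 000 mm⁴.
Top flange (beyond web): 73 × 8, A = 584 mm², y = 156 mm, Ī = 3114.67 mm⁴.
Bottom flange (beyond web): 73 × 8, A = 584 mm², y = 4 mm, Ī = 3114.67 mm⁴.
Centroid: ȳ = ΣA·y / ΣA = 80 mm.
Transfer each piece to the horizontal centroidal axis using Ī + A·d² with d = y − 80:
  web: d = 0 mm → contributes +4 096 000 mm⁴
  top flange (beyond web): d = 76 mm → contributes +3 376 299 mm⁴
  bottom flange (beyond web): d = -76 mm → contributes +3 376 299 mm⁴
Total I = 10 848 597 mm⁴.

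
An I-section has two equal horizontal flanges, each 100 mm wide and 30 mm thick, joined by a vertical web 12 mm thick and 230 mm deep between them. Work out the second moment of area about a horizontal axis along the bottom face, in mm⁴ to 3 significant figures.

I_base ≈ 2.98 × 10⁸ mm⁴

Decompose the section into non-overlapping parts with the origin at the bottom-left of its bounding rectangle.
Bottom flange: 100 × 30, A = 3 000 mm², y = 15 mm, Ī = 225 000 mm⁴.
Web: 12 × 230, A = 2 760 mm², y = 145 mm, Ī = 12 167 000 mm⁴.
Top flange: 100 × 30, A = 3 000 mm², y = 275 mm, Ī = 225 000 mm⁴.
Transfer each piece to the bottom edge using Ī + A·d² with d = y − 0:
  bottom flange: d = 15 mm → contributes +900 000 mm⁴
  web: d = 145 mm → contributes +70 196 000 mm⁴
  top flange: d = 275 mm → contributes +227 100 000 mm⁴
Total I = 298 196 000 mm⁴.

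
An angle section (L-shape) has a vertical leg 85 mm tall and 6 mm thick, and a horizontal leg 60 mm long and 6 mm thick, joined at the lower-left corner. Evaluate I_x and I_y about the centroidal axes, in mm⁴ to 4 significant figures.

I_x ≈ 6.172 × 10⁵ mm⁴, I_y ≈ 2.586 × 10⁵ mm⁴

Decompose the section into non-overlapping parts with the origin at the bottom-left of its bounding rectangle.
Vertical leg: 6 × 85, A = 510 mm², y = 42.5 mm, Ī = 307 063 mm⁴.
Horizontal leg (remainder): 54 × 6, A = 324 mm², y = 3 mm, Ī = 972 mm⁴.
Centroid: ȳ = ΣA·y / ΣA = 27.1547 mm.
Transfer each piece to the centroidal x-axis using Ī + A·d² with d = y − 27.1547:
  vertical leg: d = 15.3453 mm → contributes +427 157 mm⁴
  horizontal leg (remainder): d = -24.1547 mm → contributes +190 009 mm⁴
Total I = 617 166 mm⁴.
For the y-axis: x̄ = 14.6547 mm.
Repeating about the centroidal y-axis gives I_y = 258 579 mm⁴.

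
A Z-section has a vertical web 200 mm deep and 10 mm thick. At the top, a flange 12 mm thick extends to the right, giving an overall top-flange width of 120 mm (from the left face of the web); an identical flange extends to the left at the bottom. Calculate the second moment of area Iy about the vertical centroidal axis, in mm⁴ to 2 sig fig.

Split into non-overlapping primitives; take the origin at the lower-left of the bounding box.
Web: 10 × 200, A = 2 000 mm², x = 115 mm, Ī = 16 667 mm⁴.
Top flange (beyond web): 110 × 12, A = 1 320 mm², x = 175 mm, Ī = 1 331 000 mm⁴.
Bottom flange (beyond web): 110 × 12, A = 1 320 mm², x = 55 mm, Ī = 1 331 000 mm⁴.
Centroid: x̄ = ΣA·x / ΣA = 115 mm.
Transfer each piece to the vertical centroidal axis using Ī + A·d² with d = x − 115:
  web: d = 0 mm → contributes +16 667 mm⁴
  top flange (beyond web): d = 60 mm → contributes +6 083 000 mm⁴
  bottom flange (beyond web): d = -60 mm → contributes +6 083 000 mm⁴
Total I = 12 182 667 mm⁴.

Iy ≈ 1.2 × 10⁷ mm⁴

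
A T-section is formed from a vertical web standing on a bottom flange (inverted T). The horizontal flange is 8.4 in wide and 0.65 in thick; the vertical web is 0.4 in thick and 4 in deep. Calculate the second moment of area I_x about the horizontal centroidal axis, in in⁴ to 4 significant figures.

I_x ≈ 9.014 in⁴

Split into non-overlapping primitives; take the origin at the lower-left of the bounding box.
Flange: 8.4 × 0.65, A = 5.46 in², y = 0.325 in, Ī = 0.192238 in⁴.
Web: 0.4 × 4, A = 1.6 in², y = 2.65 in, Ī = 2.13333 in⁴.
Centroid: ȳ = ΣA·y / ΣA = 0.851912 in.
Transfer each piece to the horizontal centroidal axis using Ī + A·d² with d = y − 0.851912:
  flange: d = -0.526912 in → contributes +1.70813 in⁴
  web: d = 1.79809 in → contributes +7.30633 in⁴
Total I = 9.01446 in⁴.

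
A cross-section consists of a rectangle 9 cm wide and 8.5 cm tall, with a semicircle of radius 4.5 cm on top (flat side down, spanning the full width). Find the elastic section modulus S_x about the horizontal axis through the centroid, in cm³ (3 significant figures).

S_x ≈ 196 cm³

Split into non-overlapping primitives; take the origin at the lower-left of the bounding box.
Rectangular body: 9 × 8.5, A = 76.5 cm², y = 4.25 cm, Ī = 460.59 cm⁴.
Semicircular cap: semicircle r = 4.5, A = 31.809 cm², y = 10.41 cm, Ī = 45.007 cm⁴.
Centroid: ȳ = ΣA·y / ΣA = 6.0591 cm.
Transfer each piece to the horizontal axis through the centroid using Ī + A·d² with d = y − 6.0591:
  rectangular body: d = -1.8091 cm → contributes +710.95 cm⁴
  semicircular cap: d = 4.3508 cm → contributes +647.13 cm⁴
Total I = 1358.1 cm⁴.
Extreme fibre distance c = 6.9409 cm; S = I/c = 195.66 cm³.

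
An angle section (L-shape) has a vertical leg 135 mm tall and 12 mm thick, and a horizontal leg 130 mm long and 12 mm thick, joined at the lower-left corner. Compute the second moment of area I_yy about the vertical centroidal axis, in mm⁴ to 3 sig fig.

Split into non-overlapping primitives; take the origin at the lower-left of the bounding box.
Vertical leg: 12 × 135, A = 1 620 mm², x = 6 mm, Ī = 19 440 mm⁴.
Horizontal leg (remainder): 118 × 12, A = 1 416 mm², x = 71 mm, Ī = 1 643 032 mm⁴.
Centroid: x̄ = ΣA·x / ΣA = 36.316 mm.
Transfer each piece to the vertical centroidal axis using Ī + A·d² with d = x − 36.316:
  vertical leg: d = -30.316 mm → contributes +1 508 337 mm⁴
  horizontal leg (remainder): d = 34.684 mm → contributes +3 346 431 mm⁴
Total I = 4 854 768 mm⁴.

I_yy ≈ 4.85 × 10⁶ mm⁴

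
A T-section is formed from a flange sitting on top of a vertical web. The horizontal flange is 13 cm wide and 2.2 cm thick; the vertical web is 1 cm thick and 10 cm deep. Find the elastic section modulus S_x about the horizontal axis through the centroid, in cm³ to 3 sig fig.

S_x ≈ 38.9 cm³

Decompose the section into non-overlapping parts with the origin at the bottom-left of its bounding rectangle.
Flange: 13 × 2.2, A = 28.6 cm², y = 11.1 cm, Ī = 11.535 cm⁴.
Web: 1 × 10, A = 10 cm², y = 5 cm, Ī = 83.333 cm⁴.
Centroid: ȳ = ΣA·y / ΣA = 9.5197 cm.
Transfer each piece to the horizontal axis through the centroid using Ī + A·d² with d = y − 9.5197:
  flange: d = 1.5803 cm → contributes +82.96 cm⁴
  web: d = -4.5197 cm → contributes +287.61 cm⁴
Total I = 370.57 cm⁴.
Extreme fibre distance c = 9.5197 cm; S = I/c = 38.927 cm³.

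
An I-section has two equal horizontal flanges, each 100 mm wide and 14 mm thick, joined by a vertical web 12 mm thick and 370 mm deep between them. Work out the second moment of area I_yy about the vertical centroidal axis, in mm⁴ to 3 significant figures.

Split into non-overlapping primitives; take the origin at the lower-left of the bounding box.
Bottom flange: 100 × 14, A = 1 400 mm², x = 50 mm, Ī = 1 166 667 mm⁴.
Web: 12 × 370, A = 4 440 mm², x = 50 mm, Ī = 53 280 mm⁴.
Top flange: 100 × 14, A = 1 400 mm², x = 50 mm, Ī = 1 166 667 mm⁴.
By symmetry the centroid is at mid-width, x̄ = 50 mm.
All pieces are centred on the vertical centroidal axis, so I = ΣĪ = 2 386 613 mm⁴.

I_yy ≈ 2.39 × 10⁶ mm⁴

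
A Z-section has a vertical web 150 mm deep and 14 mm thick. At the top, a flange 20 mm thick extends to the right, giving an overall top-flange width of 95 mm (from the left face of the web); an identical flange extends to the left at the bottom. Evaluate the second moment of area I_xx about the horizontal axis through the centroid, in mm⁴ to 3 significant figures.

I_xx ≈ 1.77 × 10⁷ mm⁴

Decompose the section into non-overlapping parts with the origin at the bottom-left of its bounding rectangle.
Web: 14 × 150, A = 2 100 mm², y = 75 mm, Ī = 3 937 500 mm⁴.
Top flange (beyond web): 81 × 20, A = 1 620 mm², y = 140 mm, Ī = 54 000 mm⁴.
Bottom flange (beyond web): 81 × 20, A = 1 620 mm², y = 10 mm, Ī = 54 000 mm⁴.
Centroid: ȳ = ΣA·y / ΣA = 75 mm.
Transfer each piece to the horizontal axis through the centroid using Ī + A·d² with d = y − 75:
  web: d = 0 mm → contributes +3 937 500 mm⁴
  top flange (beyond web): d = 65 mm → contributes +6 898 500 mm⁴
  bottom flange (beyond web): d = -65 mm → contributes +6 898 500 mm⁴
Total I = 17 734 500 mm⁴.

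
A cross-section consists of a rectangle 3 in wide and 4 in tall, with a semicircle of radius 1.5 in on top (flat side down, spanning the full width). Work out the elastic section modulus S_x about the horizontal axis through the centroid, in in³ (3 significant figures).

Treat the section as a set of non-overlapping primitives; coordinates are from the bounding-box lower-left.
Rectangular body: 3 × 4, A = 12 in², y = 2 in, Ī = 16 in⁴.
Semicircular cap: semicircle r = 1.5, A = 3.5343 in², y = 4.6366 in, Ī = 0.55564 in⁴.
Centroid: ȳ = ΣA·y / ΣA = 2.5999 in.
Transfer each piece to the horizontal axis through the centroid using Ī + A·d² with d = y − 2.5999:
  rectangular body: d = -0.59987 in → contributes +20.318 in⁴
  semicircular cap: d = 2.0367 in → contributes +15.217 in⁴
Total I = 35.535 in⁴.
Extreme fibre distance c = 2.9001 in; S = I/c = 12.253 in³.

S_x ≈ 12.3 in³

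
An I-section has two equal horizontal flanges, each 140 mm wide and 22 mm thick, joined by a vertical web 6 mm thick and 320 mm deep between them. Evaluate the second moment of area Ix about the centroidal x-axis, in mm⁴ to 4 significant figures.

Ix ≈ 1.968 × 10⁸ mm⁴

Treat the section as a set of non-overlapping primitives; coordinates are from the bounding-box lower-left.
Bottom flange: 140 × 22, A = 3 080 mm², y = 11 mm, Ī = 124 227 mm⁴.
Web: 6 × 320, A = 1 920 mm², y = 182 mm, Ī = 16 384 000 mm⁴.
Top flange: 140 × 22, A = 3 080 mm², y = 353 mm, Ī = 124 227 mm⁴.
By symmetry the centroid is at mid-height, ȳ = 182 mm.
Transfer each piece to the centroidal x-axis using Ī + A·d² with d = y − 182:
  bottom flange: d = -171 mm → contributes +90 186 507 mm⁴
  web: d = 0 mm → contributes +16 384 000 mm⁴
  top flange: d = 171 mm → contributes +90 186 507 mm⁴
Total I = 196 757 013 mm⁴.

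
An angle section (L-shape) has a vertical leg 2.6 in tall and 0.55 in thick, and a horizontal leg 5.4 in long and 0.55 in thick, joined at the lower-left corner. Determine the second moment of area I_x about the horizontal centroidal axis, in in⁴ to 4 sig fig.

Break the section into simple shapes (no overlaps), measuring from the bottom-left corner of the bounding box.
Vertical leg: 0.55 × 2.6, A = 1.43 in², y = 1.3 in, Ī = 0.805567 in⁴.
Horizontal leg (remainder): 4.85 × 0.55, A = 2.6675 in², y = 0.275 in, Ī = 0.0672432 in⁴.
Centroid: ȳ = ΣA·y / ΣA = 0.632718 in.
Transfer each piece to the horizontal centroidal axis using Ī + A·d² with d = y − 0.632718:
  vertical leg: d = 0.667282 in → contributes +1.4423 in⁴
  horizontal leg (remainder): d = -0.357718 in → contributes +0.408583 in⁴
Total I = 1.85088 in⁴.

I_x ≈ 1.851 in⁴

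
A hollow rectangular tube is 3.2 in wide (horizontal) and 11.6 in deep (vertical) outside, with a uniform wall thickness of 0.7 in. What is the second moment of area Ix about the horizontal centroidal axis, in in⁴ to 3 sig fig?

Treat the section as a set of non-overlapping primitives; coordinates are from the bounding-box lower-left.
Outer rectangle: 3.2 × 11.6, A = 37.12 in², y = 5.8 in, Ī = 416.24 in⁴.
Inner void (subtracted): 1.8 × 10.2, A = 18.36 in², y = 5.8 in, Ī = 159.18 in⁴.
By symmetry the centroid is at mid-height, ȳ = 5.8 in.
All pieces are centred on the horizontal centroidal axis, so I = ΣĪ (holes subtracted) = 257.06 in⁴.

Ix ≈ 257 in⁴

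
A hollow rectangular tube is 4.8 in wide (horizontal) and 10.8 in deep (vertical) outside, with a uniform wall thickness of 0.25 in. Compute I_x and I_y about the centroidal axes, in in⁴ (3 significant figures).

I_x ≈ 112 in⁴, I_y ≈ 31.3 in⁴

Decompose the section into non-overlapping parts with the origin at the bottom-left of its bounding rectangle.
Outer rectangle: 4.8 × 10.8, A = 51.84 in², y = 5.4 in, Ī = 503.88 in⁴.
Inner void (subtracted): 4.3 × 10.3, A = 44.29 in², y = 5.4 in, Ī = 391.56 in⁴.
By symmetry the centroid is at mid-height, ȳ = 5.4 in.
All pieces are centred on the centroidal x-axis, so I = ΣĪ (holes subtracted) = 112.32 in⁴.
Repeating about the centroidal y-axis gives I_y = 31.289 in⁴.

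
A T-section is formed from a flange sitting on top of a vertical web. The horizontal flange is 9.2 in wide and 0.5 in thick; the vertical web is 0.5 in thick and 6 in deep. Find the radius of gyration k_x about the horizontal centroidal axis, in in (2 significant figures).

k_x ≈ 1.9 in

Treat the section as a set of non-overlapping primitives; coordinates are from the bounding-box lower-left.
Flange: 9.2 × 0.5, A = 4.6 in², y = 6.25 in, Ī = 0.09583 in⁴.
Web: 0.5 × 6, A = 3 in², y = 3 in, Ī = 9 in⁴.
Centroid: ȳ = ΣA·y / ΣA = 4.967 in.
Transfer each piece to the horizontal centroidal axis using Ī + A·d² with d = y − 4.967:
  flange: d = 1.283 in → contributes +7.667 in⁴
  web: d = -1.967 in → contributes +20.61 in⁴
Total I = 28.28 in⁴.
Radius of gyration: k = √(I/A) = √(28.28 / 7.6) = 1.929 in.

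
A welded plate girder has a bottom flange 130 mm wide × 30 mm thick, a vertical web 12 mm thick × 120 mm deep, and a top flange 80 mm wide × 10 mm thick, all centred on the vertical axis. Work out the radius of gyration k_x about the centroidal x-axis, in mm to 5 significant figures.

k_x ≈ 54.030 mm

Decompose the section into non-overlapping parts with the origin at the bottom-left of its bounding rectangle.
Bottom plate: 130 × 30, A = 3 900 mm², y = 15 mm, Ī = 292 500 mm⁴.
Web plate: 12 × 120, A = 1 440 mm², y = 90 mm, Ī = 1 728 000 mm⁴.
Top plate: 80 × 10, A = 800 mm², y = 155 mm, Ī = 6666.667 mm⁴.
Centroid: ȳ = ΣA·y / ΣA = 50.83062 mm.
Transfer each piece to the centroidal x-axis using Ī + A·d² with d = y − 50.83062:
  bottom plate: d = -35.83062 mm → contributes +5 299 450 mm⁴
  web plate: d = 39.16938 mm → contributes +3 937 306 mm⁴
  top plate: d = 104.1694 mm → contributes +8 687 675 mm⁴
Total I = 17 924 431 mm⁴.
Radius of gyration: k = √(I/A) = √(17 924 431 / 6 140) = 54.03044 mm.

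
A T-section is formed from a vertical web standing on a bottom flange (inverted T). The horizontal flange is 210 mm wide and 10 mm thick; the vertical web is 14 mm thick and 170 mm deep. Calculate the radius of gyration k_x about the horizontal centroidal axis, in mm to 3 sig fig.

k_x ≈ 57.4 mm

Treat the section as a set of non-overlapping primitives; coordinates are from the bounding-box lower-left.
Flange: 210 × 10, A = 2 100 mm², y = 5 mm, Ī = 17 500 mm⁴.
Web: 14 × 170, A = 2 380 mm², y = 95 mm, Ī = 5 731 833 mm⁴.
Centroid: ȳ = ΣA·y / ΣA = 52.813 mm.
Transfer each piece to the horizontal centroidal axis using Ī + A·d² with d = y − 52.813:
  flange: d = -47.813 mm → contributes +4 818 174 mm⁴
  web: d = 42.188 mm → contributes +9 967 722 mm⁴
Total I = 14 785 896 mm⁴.
Radius of gyration: k = √(I/A) = √(14 785 896 / 4 480) = 57.449 mm.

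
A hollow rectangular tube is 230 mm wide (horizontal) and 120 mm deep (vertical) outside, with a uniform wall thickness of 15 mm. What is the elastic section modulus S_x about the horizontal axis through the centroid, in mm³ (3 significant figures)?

Treat the section as a set of non-overlapping primitives; coordinates are from the bounding-box lower-left.
Outer rectangle: 230 × 120, A = 27 600 mm², y = 60 mm, Ī = 33 120 000 mm⁴.
Inner void (subtracted): 200 × 90, A = 18 000 mm², y = 60 mm, Ī = 12 150 000 mm⁴.
By symmetry the centroid is at mid-height, ȳ = 60 mm.
All pieces are centred on the horizontal axis through the centroid, so I = ΣĪ (holes subtracted) = 20 970 000 mm⁴.
Extreme fibre distance c = 60 mm; S = I/c = 349 500 mm³.

S_x ≈ 3.50 × 10⁵ mm³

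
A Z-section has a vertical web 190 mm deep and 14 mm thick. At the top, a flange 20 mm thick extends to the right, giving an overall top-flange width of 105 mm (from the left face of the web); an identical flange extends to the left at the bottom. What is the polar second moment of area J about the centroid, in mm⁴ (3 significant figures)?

J ≈ 4.70 × 10⁷ mm⁴

Split into non-overlapping primitives; take the origin at the lower-left of the bounding box.
Web: 14 × 190, A = 2 660 mm², y = 95 mm, Ī = 8 002 167 mm⁴.
Top flange (beyond web): 91 × 20, A = 1 820 mm², y = 180 mm, Ī = 60 667 mm⁴.
Bottom flange (beyond web): 91 × 20, A = 1 820 mm², y = 10 mm, Ī = 60 667 mm⁴.
Centroid: ȳ = ΣA·y / ΣA = 95 mm.
Transfer each piece to the centroidal x-axis using Ī + A·d² with d = y − 95:
  web: d = 0 mm → contributes +8 002 167 mm⁴
  top flange (beyond web): d = 85 mm → contributes +13 210 167 mm⁴
  bottom flange (beyond web): d = -85 mm → contributes +13 210 167 mm⁴
Total I = 34 422 500 mm⁴.
For the y-axis: x̄ = 98 mm.
Repeating about the centroidal y-axis gives I_y = 12 588 100 mm⁴.
Polar second moment: J = I_x + I_y = 47 010 600 mm⁴.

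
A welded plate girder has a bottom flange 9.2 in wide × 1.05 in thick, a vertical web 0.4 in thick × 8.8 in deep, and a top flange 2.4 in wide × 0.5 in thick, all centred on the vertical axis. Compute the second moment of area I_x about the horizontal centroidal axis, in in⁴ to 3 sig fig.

Treat the section as a set of non-overlapping primitives; coordinates are from the bounding-box lower-left.
Bottom plate: 9.2 × 1.05, A = 9.66 in², y = 0.525 in, Ī = 0.88751 in⁴.
Web plate: 0.4 × 8.8, A = 3.52 in², y = 5.45 in, Ī = 22.716 in⁴.
Top plate: 2.4 × 0.5, A = 1.2 in², y = 10.1 in, Ī = 0.025 in⁴.
Centroid: ȳ = ΣA·y / ΣA = 2.5296 in.
Transfer each piece to the horizontal centroidal axis using Ī + A·d² with d = y − 2.5296:
  bottom plate: d = -2.0046 in → contributes +39.705 in⁴
  web plate: d = 2.9204 in → contributes +52.737 in⁴
  top plate: d = 7.5704 in → contributes +68.798 in⁴
Total I = 161.24 in⁴.

I_x ≈ 161 in⁴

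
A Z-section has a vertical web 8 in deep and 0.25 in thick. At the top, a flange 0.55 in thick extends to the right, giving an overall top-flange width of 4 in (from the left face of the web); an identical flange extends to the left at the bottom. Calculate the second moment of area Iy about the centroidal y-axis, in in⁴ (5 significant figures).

Decompose the section into non-overlapping parts with the origin at the bottom-left of its bounding rectangle.
Web: 0.25 × 8, A = 2 in², x = 3.875 in, Ī = 0.01041667 in⁴.
Top flange (beyond web): 3.75 × 0.55, A = 2.0625 in², x = 5.875 in, Ī = 2.416992 in⁴.
Bottom flange (beyond web): 3.75 × 0.55, A = 2.0625 in², x = 1.875 in, Ī = 2.416992 in⁴.
Centroid: x̄ = ΣA·x / ΣA = 3.875 in.
Transfer each piece to the centroidal y-axis using Ī + A·d² with d = x − 3.875:
  web: d = 0 in → contributes +0.01041667 in⁴
  top flange (beyond web): d = 2 in → contributes +10.66699 in⁴
  bottom flange (beyond web): d = -2 in → contributes +10.66699 in⁴
Total I = 21.3444 in⁴.

Iy ≈ 21.344 in⁴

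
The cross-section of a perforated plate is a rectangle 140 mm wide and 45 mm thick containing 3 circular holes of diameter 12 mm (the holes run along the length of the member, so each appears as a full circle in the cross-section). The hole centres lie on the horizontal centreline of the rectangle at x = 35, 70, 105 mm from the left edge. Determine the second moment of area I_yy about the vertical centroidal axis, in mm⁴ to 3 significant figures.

I_yy ≈ 1.00 × 10⁷ mm⁴

Decompose the section into non-overlapping parts with the origin at the bottom-left of its bounding rectangle.
Plate: 140 × 45, A = 6 300 mm², x = 70 mm, Ī = 10 290 000 mm⁴.
Hole 1 (subtracted): ⌀12, A = 113.1 mm², x = 35 mm, Ī = 1017.9 mm⁴.
Hole 2 (subtracted): ⌀12, A = 113.1 mm², x = 70 mm, Ī = 1017.9 mm⁴.
Hole 3 (subtracted): ⌀12, A = 113.1 mm², x = 105 mm, Ī = 1017.9 mm⁴.
By symmetry the centroid is at mid-width, x̄ = 70 mm.
Transfer each piece to the vertical centroidal axis using Ī + A·d² with d = x − 70:
  plate: d = 0 mm → contributes +10 290 000 mm⁴
  hole 1: d = -35 mm → contributes −139 562 mm⁴
  hole 2: d = 0 mm → contributes −1017.9 mm⁴
  hole 3: d = 35 mm → contributes −139 562 mm⁴
Total I = 10 009 858 mm⁴.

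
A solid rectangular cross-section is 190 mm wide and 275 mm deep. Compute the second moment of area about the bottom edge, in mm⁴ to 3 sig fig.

I_base ≈ 1.32 × 10⁹ mm⁴

The section: 190 × 275, A = 52 250 mm², y = 137.5 mm, Ī = 329 283 854 mm⁴.
Transfer it to a horizontal axis along the bottom face using Ī + A·d² with d = y − 0:
  the section: d = 137.5 mm → contributes +1 317 135 417 mm⁴
Total I = 1 317 135 417 mm⁴.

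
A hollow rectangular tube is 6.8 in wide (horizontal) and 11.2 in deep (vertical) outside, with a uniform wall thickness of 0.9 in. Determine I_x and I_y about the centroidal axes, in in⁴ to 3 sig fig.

Split into non-overlapping primitives; take the origin at the lower-left of the bounding box.
Outer rectangle: 6.8 × 11.2, A = 76.16 in², y = 5.6 in, Ī = 796.13 in⁴.
Inner void (subtracted): 5 × 9.4, A = 47 in², y = 5.6 in, Ī = 346.08 in⁴.
By symmetry the centroid is at mid-height, ȳ = 5.6 in.
All pieces are centred on the centroidal x-axis, so I = ΣĪ (holes subtracted) = 450.05 in⁴.
Repeating about the centroidal y-axis gives I_y = 195.55 in⁴.

I_x ≈ 450 in⁴, I_y ≈ 196 in⁴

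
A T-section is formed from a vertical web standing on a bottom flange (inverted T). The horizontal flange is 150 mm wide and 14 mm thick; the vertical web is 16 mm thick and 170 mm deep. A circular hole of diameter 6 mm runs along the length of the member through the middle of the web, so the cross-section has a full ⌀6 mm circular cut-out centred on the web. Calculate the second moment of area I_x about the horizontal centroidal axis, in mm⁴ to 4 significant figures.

I_x ≈ 1.657 × 10⁷ mm⁴

Decompose the section into non-overlapping parts with the origin at the bottom-left of its bounding rectangle.
Flange: 150 × 14, A = 2 100 mm², y = 7 mm, Ī = 34 300 mm⁴.
Web: 16 × 170, A = 2 720 mm², y = 99 mm, Ī = 6 550 667 mm⁴.
Hole (subtracted): ⌀6, A = 28.2743 mm², y = 99 mm, Ī = 63.6173 mm⁴.
Centroid: ȳ = ΣA·y / ΣA = 58.6805 mm.
Transfer each piece to the horizontal centroidal axis using Ī + A·d² with d = y − 58.6805:
  flange: d = -51.6805 mm → contributes +5 643 135 mm⁴
  web: d = 40.3195 mm → contributes +10 972 468 mm⁴
  hole: d = 40.3195 mm → contributes −46028.1 mm⁴
Total I = 16 569 575 mm⁴.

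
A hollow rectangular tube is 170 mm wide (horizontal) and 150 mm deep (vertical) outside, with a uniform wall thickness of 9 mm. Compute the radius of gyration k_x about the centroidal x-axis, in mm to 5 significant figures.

Treat the section as a set of non-overlapping primitives; coordinates are from the bounding-box lower-left.
Outer rectangle: 170 × 150, A = 25 500 mm², y = 75 mm, Ī = 47 812 500 mm⁴.
Inner void (subtracted): 152 × 132, A = 20 064 mm², y = 75 mm, Ī = 29 132 928 mm⁴.
By symmetry the centroid is at mid-height, ȳ = 75 mm.
All pieces are centred on the centroidal x-axis, so I = ΣĪ (holes subtracted) = 18 679 572 mm⁴.
Radius of gyration: k = √(I/A) = √(18 679 572 / 5 436) = 58.61972 mm.

k_x ≈ 58.620 mm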